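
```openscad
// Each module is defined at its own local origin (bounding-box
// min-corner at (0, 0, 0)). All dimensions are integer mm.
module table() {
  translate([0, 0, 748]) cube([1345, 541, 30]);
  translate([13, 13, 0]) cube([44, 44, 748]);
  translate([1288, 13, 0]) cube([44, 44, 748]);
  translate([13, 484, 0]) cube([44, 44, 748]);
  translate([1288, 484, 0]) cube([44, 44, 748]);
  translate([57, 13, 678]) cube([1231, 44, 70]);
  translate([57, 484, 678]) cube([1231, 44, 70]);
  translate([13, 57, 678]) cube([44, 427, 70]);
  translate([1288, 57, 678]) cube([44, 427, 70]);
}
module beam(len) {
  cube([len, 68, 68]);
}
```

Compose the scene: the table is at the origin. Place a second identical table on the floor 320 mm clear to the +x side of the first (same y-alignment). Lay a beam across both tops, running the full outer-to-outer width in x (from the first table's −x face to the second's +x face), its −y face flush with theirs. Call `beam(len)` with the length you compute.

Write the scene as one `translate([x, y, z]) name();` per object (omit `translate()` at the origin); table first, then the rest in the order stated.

table();
translate([1665, 0, 0]) table();
translate([0, 0, 778]) beam(3010);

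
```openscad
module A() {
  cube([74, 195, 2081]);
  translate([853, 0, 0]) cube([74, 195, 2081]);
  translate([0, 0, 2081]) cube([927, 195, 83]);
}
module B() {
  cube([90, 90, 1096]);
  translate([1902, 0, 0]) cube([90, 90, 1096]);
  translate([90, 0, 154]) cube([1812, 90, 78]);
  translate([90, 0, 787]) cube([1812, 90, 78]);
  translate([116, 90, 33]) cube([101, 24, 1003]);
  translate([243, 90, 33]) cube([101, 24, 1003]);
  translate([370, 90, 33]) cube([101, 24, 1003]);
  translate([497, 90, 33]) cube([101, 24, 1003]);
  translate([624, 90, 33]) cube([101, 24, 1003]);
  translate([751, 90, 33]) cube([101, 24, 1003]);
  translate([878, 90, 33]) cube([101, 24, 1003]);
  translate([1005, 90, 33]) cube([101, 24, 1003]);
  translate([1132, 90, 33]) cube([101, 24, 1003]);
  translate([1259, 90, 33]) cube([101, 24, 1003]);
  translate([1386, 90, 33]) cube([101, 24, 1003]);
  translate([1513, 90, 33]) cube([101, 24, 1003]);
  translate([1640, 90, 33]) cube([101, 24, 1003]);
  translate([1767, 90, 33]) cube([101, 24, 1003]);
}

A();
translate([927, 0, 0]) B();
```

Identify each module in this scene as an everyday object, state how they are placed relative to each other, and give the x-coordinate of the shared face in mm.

The door frame's +x face and the fence section's −x face are both at x = 927 mm.

A is a door frame. B is a fence section. The fence section is against the door frame's +x side, with their −y faces flush. The x-coordinate of the shared face is 927 mm.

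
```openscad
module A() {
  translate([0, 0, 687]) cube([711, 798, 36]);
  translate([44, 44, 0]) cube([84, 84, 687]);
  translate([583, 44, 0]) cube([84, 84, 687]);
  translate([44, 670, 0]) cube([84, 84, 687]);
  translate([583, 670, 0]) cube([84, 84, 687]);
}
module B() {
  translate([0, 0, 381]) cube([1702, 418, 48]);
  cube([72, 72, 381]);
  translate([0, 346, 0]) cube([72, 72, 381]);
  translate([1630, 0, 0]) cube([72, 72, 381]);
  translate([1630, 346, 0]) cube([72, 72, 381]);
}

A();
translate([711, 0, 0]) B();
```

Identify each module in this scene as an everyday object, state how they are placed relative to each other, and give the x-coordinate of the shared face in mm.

The table's +x face and the bench's −x face are both at x = 711 mm.

A is a table. B is a bench. The bench is against the table's +x side, with their −y faces flush. The x-coordinate of the shared face is 711 mm.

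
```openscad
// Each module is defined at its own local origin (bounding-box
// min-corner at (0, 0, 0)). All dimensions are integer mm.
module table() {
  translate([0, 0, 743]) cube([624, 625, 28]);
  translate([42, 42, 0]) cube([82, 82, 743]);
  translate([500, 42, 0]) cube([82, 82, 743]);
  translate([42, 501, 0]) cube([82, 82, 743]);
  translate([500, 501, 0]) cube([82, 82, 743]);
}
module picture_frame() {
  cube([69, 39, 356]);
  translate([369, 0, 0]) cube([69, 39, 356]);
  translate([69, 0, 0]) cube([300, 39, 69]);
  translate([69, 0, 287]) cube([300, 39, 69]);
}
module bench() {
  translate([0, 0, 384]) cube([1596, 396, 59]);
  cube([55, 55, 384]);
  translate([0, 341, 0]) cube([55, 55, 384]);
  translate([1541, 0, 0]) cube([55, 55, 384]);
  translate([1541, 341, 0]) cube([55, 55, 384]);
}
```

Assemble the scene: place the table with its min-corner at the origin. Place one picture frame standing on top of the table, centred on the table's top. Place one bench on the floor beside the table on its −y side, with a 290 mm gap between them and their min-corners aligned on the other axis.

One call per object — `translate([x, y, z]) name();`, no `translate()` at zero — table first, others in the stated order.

table();
translate([93, 293, 771]) picture_frame();
translate([0, -686, 0]) bench();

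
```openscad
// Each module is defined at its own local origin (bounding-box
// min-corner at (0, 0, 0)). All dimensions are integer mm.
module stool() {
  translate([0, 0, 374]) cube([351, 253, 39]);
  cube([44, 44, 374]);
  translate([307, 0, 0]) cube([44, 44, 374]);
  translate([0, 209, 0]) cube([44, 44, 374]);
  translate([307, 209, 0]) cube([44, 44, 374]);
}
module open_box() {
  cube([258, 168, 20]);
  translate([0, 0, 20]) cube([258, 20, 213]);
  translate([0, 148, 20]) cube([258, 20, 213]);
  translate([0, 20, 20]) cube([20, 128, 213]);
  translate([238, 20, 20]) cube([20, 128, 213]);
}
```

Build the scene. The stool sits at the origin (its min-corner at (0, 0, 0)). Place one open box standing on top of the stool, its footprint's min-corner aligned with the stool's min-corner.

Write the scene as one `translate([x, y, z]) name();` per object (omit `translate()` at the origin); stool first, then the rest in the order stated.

stool();
translate([0, 0, 413]) open_box();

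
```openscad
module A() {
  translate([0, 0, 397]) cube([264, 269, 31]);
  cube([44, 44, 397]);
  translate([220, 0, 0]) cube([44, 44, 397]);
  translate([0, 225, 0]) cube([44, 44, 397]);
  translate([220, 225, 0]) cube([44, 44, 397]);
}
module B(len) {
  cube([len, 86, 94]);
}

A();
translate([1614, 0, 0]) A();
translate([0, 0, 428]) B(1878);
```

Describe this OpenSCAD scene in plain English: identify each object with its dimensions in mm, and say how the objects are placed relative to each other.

A is a four-legged stool. The seat is 264×269 mm, 31 mm thick, top at z = 428 mm. It stands on four square legs, each 44×44 mm in cross-section, from z = 0 to the seat underside, each flush with a corner of the seat.

B is a rectangular beam 1878 mm long (x), 86 mm deep (y), 94 mm thick (z).

The beam spans the tops of two stools placed 1350 mm apart, resting at z = 428 mm.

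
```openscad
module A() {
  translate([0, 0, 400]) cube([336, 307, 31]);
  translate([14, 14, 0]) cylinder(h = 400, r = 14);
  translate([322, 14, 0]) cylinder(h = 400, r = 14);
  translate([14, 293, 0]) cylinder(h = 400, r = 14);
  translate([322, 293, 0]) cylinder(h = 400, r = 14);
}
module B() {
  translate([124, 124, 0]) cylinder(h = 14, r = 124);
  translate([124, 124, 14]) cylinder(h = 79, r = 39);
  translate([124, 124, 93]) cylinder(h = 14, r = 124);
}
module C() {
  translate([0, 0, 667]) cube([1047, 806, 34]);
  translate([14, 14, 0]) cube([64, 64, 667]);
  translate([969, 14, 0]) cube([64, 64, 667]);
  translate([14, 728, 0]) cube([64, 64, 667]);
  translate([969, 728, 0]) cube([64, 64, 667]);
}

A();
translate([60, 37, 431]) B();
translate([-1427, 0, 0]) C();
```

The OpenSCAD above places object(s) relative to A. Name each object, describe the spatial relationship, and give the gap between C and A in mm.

A is a stool. B is a spool. C is a table. The spool is on top of the stool. The table is on the floor beside the stool on its −x side. The gap between the table and the stool is 380 mm.

The table's nearest face is 380 mm from the stool's −x face.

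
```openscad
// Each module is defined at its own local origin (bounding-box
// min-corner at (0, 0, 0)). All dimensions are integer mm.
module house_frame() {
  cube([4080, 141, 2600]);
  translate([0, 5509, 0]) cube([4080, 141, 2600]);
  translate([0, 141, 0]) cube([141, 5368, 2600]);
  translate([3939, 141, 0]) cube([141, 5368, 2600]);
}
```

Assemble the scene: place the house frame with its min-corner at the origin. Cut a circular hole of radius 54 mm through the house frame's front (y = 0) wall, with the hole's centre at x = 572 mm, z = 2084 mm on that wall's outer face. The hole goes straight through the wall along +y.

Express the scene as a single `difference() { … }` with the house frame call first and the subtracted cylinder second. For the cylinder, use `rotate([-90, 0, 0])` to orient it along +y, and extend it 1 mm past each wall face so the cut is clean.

difference() {
  house_frame();
  translate([572, -1, 2084]) rotate([-90, 0, 0]) cylinder(h = 143, r = 54);
}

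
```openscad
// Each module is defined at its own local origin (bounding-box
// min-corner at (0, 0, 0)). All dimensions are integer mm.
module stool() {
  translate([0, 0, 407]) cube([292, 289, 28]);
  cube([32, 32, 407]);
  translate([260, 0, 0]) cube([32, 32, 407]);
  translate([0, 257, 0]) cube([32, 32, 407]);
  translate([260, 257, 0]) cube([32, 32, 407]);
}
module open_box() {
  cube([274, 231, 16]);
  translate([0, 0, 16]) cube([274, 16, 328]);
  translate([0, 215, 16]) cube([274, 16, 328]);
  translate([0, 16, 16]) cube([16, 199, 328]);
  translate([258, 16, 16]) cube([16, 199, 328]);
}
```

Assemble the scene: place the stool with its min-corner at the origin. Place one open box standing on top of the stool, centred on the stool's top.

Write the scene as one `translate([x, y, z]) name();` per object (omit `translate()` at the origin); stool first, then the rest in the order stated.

stool();
translate([9, 29, 435]) open_box();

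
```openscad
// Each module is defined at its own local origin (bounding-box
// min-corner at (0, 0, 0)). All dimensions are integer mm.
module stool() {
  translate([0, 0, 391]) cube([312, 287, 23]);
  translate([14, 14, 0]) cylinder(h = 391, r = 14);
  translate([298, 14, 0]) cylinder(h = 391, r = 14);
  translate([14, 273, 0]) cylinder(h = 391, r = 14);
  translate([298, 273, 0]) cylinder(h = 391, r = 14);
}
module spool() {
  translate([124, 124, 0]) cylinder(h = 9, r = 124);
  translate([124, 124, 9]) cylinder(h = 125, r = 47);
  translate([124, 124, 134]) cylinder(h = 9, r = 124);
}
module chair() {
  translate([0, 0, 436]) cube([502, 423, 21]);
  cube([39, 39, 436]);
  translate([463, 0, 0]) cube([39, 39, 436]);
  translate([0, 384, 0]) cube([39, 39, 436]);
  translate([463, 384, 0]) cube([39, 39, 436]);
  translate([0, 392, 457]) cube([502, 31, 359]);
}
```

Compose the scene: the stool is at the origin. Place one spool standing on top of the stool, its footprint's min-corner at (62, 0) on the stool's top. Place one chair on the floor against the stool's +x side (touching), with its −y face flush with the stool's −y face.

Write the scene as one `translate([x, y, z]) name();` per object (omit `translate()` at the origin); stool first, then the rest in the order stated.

stool();
translate([62, 0, 414]) spool();
translate([312, 0, 0]) chair();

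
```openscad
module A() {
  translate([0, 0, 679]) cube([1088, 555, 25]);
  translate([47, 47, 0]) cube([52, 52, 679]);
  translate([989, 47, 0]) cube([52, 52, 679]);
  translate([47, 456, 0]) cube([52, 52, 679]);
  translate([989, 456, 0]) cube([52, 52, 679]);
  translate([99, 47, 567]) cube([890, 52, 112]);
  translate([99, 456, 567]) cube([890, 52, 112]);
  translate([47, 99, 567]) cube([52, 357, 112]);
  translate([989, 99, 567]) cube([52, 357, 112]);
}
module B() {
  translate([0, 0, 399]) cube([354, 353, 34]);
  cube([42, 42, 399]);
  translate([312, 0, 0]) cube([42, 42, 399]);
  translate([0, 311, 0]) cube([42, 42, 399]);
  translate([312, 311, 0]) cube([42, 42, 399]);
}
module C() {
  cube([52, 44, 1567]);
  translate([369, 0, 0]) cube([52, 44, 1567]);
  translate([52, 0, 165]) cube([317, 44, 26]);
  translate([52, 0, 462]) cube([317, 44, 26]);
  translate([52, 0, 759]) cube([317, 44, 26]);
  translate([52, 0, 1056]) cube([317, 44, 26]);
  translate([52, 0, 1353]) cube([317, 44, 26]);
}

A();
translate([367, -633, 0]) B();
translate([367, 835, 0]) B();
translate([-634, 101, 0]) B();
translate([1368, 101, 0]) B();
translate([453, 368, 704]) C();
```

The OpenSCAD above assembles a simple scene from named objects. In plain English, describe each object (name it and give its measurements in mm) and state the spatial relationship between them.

A is a rectangular dining table. The top is 1088×555×25 mm with its upper surface at z = 704 mm. It stands on four 52×52 mm square legs, each inset 47 mm from the nearest pair of top edges, running from the floor to the underside of the top. Four apron rails, 52 mm thick and 112 mm tall, run between adjacent legs with their top edges flush with the underside of the top and their outer faces flush with the legs' outer faces.

B is a simple wooden stool: a rectangular seat 354 mm (x) by 353 mm (y), 34 mm thick, top face at z = 433 mm, on four square legs, each 42×42 mm in cross-section. The legs rest on z = 0, each flush with a corner of the seat.

C is a straight ladder. Two 52×44 mm vertical rails, 1567 mm tall, stand 421 mm apart (outside-to-outside) with their front faces coplanar on the −y side. 5 rungs, each 44 mm deep and 26 mm tall, span between the inner faces of the rails, front faces flush with the rails. The lowest rung's underside is at z = 165 mm and rungs are spaced 297 mm apart (underside to underside).

Four stools sit around the table at the −y, +y, −x, +x sides. The ladder is on top of the table.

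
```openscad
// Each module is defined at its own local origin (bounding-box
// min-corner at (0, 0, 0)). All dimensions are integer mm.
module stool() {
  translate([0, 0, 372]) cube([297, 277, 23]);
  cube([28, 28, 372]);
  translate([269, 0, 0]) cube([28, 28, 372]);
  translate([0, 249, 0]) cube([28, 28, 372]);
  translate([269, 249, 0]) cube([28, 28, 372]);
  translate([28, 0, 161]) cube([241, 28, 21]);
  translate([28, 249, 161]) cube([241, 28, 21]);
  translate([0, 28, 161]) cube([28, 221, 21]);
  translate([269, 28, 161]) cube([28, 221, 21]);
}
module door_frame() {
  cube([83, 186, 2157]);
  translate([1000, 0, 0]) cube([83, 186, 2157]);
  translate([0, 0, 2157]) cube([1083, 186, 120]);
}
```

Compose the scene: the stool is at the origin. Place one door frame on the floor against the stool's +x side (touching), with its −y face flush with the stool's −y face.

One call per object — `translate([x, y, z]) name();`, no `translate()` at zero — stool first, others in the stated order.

stool();
translate([297, 0, 0]) door_frame();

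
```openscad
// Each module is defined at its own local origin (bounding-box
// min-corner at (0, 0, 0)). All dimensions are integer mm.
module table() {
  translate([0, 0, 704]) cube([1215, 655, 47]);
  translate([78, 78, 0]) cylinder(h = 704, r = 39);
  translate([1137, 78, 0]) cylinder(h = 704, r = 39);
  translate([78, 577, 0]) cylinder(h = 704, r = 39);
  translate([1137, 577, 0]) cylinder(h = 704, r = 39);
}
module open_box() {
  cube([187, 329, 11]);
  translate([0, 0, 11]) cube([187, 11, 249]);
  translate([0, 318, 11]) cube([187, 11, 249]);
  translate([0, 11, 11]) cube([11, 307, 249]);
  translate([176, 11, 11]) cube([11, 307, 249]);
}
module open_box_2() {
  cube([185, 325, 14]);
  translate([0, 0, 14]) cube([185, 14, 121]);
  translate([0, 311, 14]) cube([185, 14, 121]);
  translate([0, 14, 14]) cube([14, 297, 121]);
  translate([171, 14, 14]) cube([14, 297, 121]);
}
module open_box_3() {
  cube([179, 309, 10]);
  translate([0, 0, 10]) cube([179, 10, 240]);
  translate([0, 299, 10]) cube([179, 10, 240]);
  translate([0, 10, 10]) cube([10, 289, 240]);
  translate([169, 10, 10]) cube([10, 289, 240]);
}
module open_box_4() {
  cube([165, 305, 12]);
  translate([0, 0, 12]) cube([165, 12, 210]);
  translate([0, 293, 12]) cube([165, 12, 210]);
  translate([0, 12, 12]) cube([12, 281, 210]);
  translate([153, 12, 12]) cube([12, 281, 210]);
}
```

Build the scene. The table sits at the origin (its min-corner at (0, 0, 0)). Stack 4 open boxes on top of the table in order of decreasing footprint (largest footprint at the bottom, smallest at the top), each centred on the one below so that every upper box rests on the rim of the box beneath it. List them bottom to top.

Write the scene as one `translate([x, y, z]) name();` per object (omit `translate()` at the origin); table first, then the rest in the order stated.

table();
translate([514, 163, 751]) open_box();
translate([515, 165, 1011]) open_box_2();
translate([518, 173, 1146]) open_box_3();
translate([525, 175, 1396]) open_box_4();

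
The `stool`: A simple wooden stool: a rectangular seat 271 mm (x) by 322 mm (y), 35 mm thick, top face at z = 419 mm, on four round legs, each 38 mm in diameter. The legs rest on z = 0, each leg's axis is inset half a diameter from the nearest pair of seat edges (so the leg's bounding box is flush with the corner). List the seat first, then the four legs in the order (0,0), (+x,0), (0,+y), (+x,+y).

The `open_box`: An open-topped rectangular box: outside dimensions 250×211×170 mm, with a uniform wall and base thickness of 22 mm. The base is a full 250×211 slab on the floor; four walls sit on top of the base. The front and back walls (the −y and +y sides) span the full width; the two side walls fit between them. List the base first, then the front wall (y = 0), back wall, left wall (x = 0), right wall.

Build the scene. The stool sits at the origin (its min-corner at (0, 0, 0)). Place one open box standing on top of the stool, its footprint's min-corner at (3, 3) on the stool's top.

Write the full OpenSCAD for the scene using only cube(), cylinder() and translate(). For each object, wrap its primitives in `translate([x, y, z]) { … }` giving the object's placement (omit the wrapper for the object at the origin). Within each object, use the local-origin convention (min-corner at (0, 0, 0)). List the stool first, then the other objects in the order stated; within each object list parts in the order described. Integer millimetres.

translate([0, 0, 384]) cube([271, 322, 35]);
translate([19, 19, 0]) cylinder(h = 384, r = 19);
translate([252, 19, 0]) cylinder(h = 384, r = 19);
translate([19, 303, 0]) cylinder(h = 384, r = 19);
translate([252, 303, 0]) cylinder(h = 384, r = 19);
translate([3, 3, 419]) {
  cube([250, 211, 22]);
  translate([0, 0, 22]) cube([250, 22, 148]);
  translate([0, 189, 22]) cube([250, 22, 148]);
  translate([0, 22, 22]) cube([22, 167, 148]);
  translate([228, 22, 22]) cube([22, 167, 148]);
}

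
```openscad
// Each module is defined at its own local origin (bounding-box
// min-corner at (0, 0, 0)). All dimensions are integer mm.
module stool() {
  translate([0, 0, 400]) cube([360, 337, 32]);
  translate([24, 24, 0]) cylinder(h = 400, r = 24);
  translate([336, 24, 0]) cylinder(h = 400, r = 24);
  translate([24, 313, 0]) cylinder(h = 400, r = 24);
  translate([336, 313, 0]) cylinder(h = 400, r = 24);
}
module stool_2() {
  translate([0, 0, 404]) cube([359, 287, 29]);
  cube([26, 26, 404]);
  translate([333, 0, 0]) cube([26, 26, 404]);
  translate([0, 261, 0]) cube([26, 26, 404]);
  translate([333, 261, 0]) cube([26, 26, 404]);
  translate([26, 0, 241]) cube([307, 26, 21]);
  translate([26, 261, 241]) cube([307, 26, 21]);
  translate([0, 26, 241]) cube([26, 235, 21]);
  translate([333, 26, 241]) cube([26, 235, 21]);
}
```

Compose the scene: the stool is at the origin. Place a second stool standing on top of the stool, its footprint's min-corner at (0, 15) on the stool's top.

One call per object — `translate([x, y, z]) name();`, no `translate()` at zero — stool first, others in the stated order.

stool();
translate([0, 15, 432]) stool_2();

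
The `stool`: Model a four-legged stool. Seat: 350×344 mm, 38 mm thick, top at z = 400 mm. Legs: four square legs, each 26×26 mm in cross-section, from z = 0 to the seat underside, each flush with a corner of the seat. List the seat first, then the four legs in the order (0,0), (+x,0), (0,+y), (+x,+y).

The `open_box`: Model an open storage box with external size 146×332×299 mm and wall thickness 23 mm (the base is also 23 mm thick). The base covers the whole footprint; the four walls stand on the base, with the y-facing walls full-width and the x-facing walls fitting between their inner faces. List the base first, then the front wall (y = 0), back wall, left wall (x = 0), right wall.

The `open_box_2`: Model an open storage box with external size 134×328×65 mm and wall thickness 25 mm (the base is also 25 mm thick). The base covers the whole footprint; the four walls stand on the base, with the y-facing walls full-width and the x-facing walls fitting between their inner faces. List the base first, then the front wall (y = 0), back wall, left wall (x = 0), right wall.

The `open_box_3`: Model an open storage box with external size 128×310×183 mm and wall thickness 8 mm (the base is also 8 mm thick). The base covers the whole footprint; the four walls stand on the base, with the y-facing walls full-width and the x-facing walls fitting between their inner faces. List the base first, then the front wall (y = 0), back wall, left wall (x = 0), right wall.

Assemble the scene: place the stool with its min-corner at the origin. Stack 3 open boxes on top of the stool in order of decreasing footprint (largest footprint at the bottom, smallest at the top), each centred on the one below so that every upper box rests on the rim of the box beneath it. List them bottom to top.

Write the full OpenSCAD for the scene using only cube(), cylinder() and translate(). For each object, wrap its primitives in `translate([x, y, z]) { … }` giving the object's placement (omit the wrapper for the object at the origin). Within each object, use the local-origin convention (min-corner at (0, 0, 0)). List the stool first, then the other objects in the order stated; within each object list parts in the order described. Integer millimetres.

translate([0, 0, 362]) cube([350, 344, 38]);
cube([26, 26, 362]);
translate([324, 0, 0]) cube([26, 26, 362]);
translate([0, 318, 0]) cube([26, 26, 362]);
translate([324, 318, 0]) cube([26, 26, 362]);
translate([102, 6, 400]) {
  cube([146, 332, 23]);
  translate([0, 0, 23]) cube([146, 23, 276]);
  translate([0, 309, 23]) cube([146, 23, 276]);
  translate([0, 23, 23]) cube([23, 286, 276]);
  translate([123, 23, 23]) cube([23, 286, 276]);
}
translate([108, 8, 699]) {
  cube([134, 328, 25]);
  translate([0, 0, 25]) cube([134, 25, 40]);
  translate([0, 303, 25]) cube([134, 25, 40]);
  translate([0, 25, 25]) cube([25, 278, 40]);
  translate([109, 25, 25]) cube([25, 278, 40]);
}
translate([111, 17, 764]) {
  cube([128, 310, 8]);
  translate([0, 0, 8]) cube([128, 8, 175]);
  translate([0, 302, 8]) cube([128, 8, 175]);
  translate([0, 8, 8]) cube([8, 294, 175]);
  translate([120, 8, 8]) cube([8, 294, 175]);
}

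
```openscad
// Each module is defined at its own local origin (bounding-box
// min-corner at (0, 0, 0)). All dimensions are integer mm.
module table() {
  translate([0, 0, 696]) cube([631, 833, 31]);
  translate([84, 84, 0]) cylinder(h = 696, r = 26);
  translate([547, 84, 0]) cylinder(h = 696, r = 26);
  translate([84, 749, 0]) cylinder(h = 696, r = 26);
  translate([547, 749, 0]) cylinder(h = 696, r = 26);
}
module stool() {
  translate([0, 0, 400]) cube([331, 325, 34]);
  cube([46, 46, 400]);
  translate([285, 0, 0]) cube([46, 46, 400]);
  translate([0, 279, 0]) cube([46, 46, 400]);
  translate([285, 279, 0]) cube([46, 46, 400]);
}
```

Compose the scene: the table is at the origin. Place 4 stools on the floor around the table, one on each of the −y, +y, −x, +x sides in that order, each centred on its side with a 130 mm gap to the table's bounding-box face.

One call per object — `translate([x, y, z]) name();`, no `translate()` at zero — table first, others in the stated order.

table();
translate([150, -455, 0]) stool();
translate([150, 963, 0]) stool();
translate([-461, 254, 0]) stool();
translate([761, 254, 0]) stool();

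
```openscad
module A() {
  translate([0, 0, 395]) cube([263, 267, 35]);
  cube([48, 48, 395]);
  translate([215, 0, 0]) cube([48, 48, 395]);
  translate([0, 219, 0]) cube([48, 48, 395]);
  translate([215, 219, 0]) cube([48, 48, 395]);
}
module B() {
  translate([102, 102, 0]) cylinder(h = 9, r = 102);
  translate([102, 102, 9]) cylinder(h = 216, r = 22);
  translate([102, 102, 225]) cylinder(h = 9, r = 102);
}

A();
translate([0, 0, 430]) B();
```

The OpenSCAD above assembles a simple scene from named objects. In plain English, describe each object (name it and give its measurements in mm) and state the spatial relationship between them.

A is a four-legged stool. The seat is 263×267 mm, 35 mm thick, top at z = 430 mm. It stands on four square legs, each 48×48 mm in cross-section, from z = 0 to the seat underside, each flush with a corner of the seat.

B is a spool: two coaxial disc flanges of radius 102 mm and thickness 9 mm, joined by a core cylinder of radius 22 mm and height 216 mm. The lower flange rests on z = 0 and the three cylinders share a vertical axis.

The spool is on top of the stool.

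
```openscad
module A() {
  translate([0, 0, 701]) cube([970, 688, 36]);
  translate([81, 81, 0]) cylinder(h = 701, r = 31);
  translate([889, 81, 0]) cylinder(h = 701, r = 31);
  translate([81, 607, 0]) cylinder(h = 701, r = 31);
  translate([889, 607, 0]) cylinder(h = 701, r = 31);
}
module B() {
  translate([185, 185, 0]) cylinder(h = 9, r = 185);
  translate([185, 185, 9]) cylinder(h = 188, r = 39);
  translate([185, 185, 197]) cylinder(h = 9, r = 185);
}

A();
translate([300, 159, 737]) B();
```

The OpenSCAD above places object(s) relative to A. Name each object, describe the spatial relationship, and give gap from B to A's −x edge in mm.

A is a table. B is a spool. The spool is on top of the table, centred. The gap from the spool to the table's −x edge is 300 mm.

The spool's min-x is at 300; the table's min-x is 0; gap = 300 mm.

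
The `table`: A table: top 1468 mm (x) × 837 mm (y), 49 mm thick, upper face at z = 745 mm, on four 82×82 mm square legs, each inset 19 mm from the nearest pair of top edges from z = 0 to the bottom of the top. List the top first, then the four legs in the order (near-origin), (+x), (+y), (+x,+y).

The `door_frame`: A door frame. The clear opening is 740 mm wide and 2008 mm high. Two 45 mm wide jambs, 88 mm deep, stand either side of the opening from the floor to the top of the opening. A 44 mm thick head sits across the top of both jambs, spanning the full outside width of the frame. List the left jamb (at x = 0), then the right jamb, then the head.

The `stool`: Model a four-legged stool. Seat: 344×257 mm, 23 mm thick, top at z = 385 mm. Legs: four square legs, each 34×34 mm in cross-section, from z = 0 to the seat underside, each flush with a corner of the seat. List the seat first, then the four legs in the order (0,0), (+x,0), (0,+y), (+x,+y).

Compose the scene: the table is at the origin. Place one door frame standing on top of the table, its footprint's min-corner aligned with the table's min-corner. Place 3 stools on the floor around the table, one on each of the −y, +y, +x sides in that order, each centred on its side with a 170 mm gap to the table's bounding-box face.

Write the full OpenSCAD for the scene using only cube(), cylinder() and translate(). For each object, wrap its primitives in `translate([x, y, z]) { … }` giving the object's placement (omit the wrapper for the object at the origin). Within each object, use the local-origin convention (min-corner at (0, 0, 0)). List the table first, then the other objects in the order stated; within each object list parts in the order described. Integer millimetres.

translate([0, 0, 696]) cube([1468, 837, 49]);
translate([19, 19, 0]) cube([82, 82, 696]);
translate([1367, 19, 0]) cube([82, 82, 696]);
translate([19, 736, 0]) cube([82, 82, 696]);
translate([1367, 736, 0]) cube([82, 82, 696]);
translate([0, 0, 745]) {
  cube([45, 88, 2008]);
  translate([785, 0, 0]) cube([45, 88, 2008]);
  translate([0, 0, 2008]) cube([830, 88, 44]);
}
translate([562, -427, 0]) {
  translate([0, 0, 362]) cube([344, 257, 23]);
  cube([34, 34, 362]);
  translate([310, 0, 0]) cube([34, 34, 362]);
  translate([0, 223, 0]) cube([34, 34, 362]);
  translate([310, 223, 0]) cube([34, 34, 362]);
}
translate([562, 1007, 0]) {
  translate([0, 0, 362]) cube([344, 257, 23]);
  cube([34, 34, 362]);
  translate([310, 0, 0]) cube([34, 34, 362]);
  translate([0, 223, 0]) cube([34, 34, 362]);
  translate([310, 223, 0]) cube([34, 34, 362]);
}
translate([1638, 290, 0]) {
  translate([0, 0, 362]) cube([344, 257, 23]);
  cube([34, 34, 362]);
  translate([310, 0, 0]) cube([34, 34, 362]);
  translate([0, 223, 0]) cube([34, 34, 362]);
  translate([310, 223, 0]) cube([34, 34, 362]);
}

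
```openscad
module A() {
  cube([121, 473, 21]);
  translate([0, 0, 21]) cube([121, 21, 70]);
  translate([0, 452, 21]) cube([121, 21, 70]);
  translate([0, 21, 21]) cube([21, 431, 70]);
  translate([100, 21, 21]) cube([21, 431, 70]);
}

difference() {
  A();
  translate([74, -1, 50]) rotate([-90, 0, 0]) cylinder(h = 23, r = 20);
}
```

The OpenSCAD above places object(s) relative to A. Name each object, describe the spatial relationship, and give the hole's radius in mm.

The subtracted cylinder has r = 20 mm.

A is an open box. The open box has a circular hole through its front wall. The hole's radius is 20 mm.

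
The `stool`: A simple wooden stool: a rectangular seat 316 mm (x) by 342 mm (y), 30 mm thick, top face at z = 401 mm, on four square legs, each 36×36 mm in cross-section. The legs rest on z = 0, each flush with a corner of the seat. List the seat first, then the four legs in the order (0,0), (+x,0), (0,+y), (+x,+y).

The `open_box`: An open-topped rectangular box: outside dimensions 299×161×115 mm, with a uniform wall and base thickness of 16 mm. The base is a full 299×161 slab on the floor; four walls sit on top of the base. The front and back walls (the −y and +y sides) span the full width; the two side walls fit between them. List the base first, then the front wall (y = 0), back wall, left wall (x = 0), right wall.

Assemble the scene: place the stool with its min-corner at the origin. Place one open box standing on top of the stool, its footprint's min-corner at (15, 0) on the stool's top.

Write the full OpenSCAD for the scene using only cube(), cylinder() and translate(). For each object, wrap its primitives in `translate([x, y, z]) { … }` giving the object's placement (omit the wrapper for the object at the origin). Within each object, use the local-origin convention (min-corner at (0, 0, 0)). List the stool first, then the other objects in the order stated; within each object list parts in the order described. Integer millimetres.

translate([0, 0, 371]) cube([316, 342, 30]);
cube([36, 36, 371]);
translate([280, 0, 0]) cube([36, 36, 371]);
translate([0, 306, 0]) cube([36, 36, 371]);
translate([280, 306, 0]) cube([36, 36, 371]);
translate([15, 0, 401]) {
  cube([299, 161, 16]);
  translate([0, 0, 16]) cube([299, 16, 99]);
  translate([0, 145, 16]) cube([299, 16, 99]);
  translate([0, 16, 16]) cube([16, 129, 99]);
  translate([283, 16, 16]) cube([16, 129, 99]);
}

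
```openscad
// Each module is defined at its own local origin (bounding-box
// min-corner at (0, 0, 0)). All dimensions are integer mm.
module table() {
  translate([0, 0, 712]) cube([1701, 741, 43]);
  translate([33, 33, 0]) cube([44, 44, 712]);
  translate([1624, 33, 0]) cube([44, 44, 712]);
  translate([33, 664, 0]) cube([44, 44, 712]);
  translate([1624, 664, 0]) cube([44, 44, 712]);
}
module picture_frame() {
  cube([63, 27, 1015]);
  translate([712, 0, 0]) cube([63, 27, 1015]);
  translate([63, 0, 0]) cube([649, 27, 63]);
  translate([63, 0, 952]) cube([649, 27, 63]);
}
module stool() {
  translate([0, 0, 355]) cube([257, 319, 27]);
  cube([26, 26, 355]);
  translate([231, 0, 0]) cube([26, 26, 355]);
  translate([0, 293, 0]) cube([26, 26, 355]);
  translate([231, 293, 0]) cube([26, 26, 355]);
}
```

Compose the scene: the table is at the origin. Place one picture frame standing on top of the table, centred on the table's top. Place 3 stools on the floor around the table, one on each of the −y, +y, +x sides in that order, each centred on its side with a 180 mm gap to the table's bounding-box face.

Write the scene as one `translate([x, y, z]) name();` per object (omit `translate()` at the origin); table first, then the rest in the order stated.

table();
translate([463, 357, 755]) picture_frame();
translate([722, -499, 0]) stool();
translate([722, 921, 0]) stool();
translate([1881, 211, 0]) stool();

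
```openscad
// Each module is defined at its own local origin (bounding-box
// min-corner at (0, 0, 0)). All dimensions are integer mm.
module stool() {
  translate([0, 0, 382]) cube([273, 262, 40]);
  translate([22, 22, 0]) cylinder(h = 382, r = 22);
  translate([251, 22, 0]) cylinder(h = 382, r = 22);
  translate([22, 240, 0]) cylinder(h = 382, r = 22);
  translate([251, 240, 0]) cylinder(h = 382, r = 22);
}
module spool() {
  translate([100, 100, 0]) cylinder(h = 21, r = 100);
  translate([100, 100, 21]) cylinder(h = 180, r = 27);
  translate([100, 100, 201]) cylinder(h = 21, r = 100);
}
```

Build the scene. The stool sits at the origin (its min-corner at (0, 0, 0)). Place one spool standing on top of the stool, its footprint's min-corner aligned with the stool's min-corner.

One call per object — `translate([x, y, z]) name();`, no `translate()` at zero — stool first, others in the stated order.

stool();
translate([0, 0, 422]) spool();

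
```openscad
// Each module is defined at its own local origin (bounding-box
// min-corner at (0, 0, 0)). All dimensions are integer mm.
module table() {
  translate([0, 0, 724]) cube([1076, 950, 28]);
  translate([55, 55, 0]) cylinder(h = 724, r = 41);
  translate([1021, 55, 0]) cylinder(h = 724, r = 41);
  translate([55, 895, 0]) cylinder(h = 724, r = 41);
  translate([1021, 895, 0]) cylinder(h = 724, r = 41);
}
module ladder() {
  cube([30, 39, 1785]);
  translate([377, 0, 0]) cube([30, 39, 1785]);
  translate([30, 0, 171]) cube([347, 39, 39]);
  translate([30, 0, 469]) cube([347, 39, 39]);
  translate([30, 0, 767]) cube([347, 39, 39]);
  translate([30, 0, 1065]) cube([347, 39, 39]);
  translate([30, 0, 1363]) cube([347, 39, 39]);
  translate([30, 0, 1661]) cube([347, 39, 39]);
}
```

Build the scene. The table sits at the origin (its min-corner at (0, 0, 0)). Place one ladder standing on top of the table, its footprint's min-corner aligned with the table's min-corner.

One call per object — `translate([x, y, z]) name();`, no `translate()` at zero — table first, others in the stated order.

table();
translate([0, 0, 752]) ladder();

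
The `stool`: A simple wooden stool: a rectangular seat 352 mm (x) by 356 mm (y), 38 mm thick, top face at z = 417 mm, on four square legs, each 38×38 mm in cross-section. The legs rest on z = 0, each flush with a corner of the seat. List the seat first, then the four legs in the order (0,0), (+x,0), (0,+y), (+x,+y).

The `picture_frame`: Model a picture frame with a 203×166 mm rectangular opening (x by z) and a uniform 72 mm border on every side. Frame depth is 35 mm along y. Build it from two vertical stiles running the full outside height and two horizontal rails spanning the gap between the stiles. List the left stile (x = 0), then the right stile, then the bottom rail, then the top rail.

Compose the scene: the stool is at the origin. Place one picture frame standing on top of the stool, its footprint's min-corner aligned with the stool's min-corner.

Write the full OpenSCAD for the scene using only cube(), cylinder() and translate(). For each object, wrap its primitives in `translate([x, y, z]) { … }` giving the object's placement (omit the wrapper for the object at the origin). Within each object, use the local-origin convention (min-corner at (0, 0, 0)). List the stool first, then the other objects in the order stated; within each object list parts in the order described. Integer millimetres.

translate([0, 0, 379]) cube([352, 356, 38]);
cube([38, 38, 379]);
translate([314, 0, 0]) cube([38, 38, 379]);
translate([0, 318, 0]) cube([38, 38, 379]);
translate([314, 318, 0]) cube([38, 38, 379]);
translate([0, 0, 417]) {
  cube([72, 35, 310]);
  translate([275, 0, 0]) cube([72, 35, 310]);
  translate([72, 0, 0]) cube([203, 35, 72]);
  translate([72, 0, 238]) cube([203, 35, 72]);
}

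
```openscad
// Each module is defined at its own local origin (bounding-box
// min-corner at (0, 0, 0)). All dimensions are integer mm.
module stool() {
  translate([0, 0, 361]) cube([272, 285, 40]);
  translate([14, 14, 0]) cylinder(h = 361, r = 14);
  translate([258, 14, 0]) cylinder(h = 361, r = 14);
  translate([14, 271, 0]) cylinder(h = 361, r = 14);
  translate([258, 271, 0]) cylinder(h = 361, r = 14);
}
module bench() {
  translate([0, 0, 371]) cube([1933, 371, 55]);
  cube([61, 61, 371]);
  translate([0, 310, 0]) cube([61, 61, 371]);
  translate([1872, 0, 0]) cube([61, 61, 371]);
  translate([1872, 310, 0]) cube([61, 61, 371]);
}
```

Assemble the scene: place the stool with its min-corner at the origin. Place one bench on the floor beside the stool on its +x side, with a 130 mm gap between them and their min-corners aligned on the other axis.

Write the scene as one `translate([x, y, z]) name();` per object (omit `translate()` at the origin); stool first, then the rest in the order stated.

stool();
translate([402, 0, 0]) bench();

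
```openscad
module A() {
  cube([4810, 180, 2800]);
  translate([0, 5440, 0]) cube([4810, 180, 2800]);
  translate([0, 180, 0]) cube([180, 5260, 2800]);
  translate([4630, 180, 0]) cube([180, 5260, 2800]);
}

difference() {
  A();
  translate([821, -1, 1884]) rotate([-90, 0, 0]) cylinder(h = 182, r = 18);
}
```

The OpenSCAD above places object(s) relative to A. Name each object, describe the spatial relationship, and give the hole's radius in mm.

A is a house frame. The house frame has a circular hole through its front wall. The hole's radius is 18 mm.

The subtracted cylinder has r = 18 mm.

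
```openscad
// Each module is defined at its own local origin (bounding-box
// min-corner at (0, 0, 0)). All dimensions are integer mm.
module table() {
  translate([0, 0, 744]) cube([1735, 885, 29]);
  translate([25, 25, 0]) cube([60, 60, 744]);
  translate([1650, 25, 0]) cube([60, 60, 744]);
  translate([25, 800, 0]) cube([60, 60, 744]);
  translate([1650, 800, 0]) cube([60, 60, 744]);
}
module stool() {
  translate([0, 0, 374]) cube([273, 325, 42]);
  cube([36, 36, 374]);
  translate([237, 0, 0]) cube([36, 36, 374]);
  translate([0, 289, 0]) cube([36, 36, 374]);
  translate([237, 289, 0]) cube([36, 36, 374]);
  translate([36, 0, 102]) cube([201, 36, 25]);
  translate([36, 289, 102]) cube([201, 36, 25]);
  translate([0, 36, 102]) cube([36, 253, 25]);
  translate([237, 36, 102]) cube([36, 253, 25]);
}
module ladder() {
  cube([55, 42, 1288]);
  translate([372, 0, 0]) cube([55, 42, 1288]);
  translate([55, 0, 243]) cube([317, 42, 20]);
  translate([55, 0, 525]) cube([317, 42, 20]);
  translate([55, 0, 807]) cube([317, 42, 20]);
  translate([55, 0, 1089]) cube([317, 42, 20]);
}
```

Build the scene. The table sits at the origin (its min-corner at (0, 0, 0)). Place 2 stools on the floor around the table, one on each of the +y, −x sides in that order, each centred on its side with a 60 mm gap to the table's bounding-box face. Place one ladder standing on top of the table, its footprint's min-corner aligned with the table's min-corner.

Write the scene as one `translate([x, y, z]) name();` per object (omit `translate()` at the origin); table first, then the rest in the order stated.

table();
translate([731, 945, 0]) stool();
translate([-333, 280, 0]) stool();
translate([0, 0, 773]) ladder();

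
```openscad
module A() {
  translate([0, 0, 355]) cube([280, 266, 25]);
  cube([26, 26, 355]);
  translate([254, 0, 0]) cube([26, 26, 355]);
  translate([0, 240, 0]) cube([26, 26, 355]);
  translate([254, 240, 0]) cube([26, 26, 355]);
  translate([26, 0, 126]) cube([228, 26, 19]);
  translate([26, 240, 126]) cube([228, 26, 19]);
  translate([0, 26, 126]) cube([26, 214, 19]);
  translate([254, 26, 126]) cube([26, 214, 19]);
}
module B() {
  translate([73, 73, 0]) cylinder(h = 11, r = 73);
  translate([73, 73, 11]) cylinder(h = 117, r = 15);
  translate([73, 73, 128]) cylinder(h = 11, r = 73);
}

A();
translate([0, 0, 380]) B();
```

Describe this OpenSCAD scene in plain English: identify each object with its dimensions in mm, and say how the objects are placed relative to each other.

A is a four-legged stool. The seat is 280×266 mm, 25 mm thick, top at z = 380 mm. It stands on four square legs, each 26×26 mm in cross-section, from z = 0 to the seat underside, each flush with a corner of the seat. Four stretchers, 26 mm wide and 19 mm tall, connect adjacent legs with their undersides at z = 126 mm, each running between the inner faces of the legs it joins and aligned with the legs' outer faces on the other axis.

B is a spool: two coaxial disc flanges of radius 73 mm and thickness 11 mm, joined by a core cylinder of radius 15 mm and height 117 mm. The lower flange rests on z = 0 and the three cylinders share a vertical axis.

The spool is on top of the stool.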